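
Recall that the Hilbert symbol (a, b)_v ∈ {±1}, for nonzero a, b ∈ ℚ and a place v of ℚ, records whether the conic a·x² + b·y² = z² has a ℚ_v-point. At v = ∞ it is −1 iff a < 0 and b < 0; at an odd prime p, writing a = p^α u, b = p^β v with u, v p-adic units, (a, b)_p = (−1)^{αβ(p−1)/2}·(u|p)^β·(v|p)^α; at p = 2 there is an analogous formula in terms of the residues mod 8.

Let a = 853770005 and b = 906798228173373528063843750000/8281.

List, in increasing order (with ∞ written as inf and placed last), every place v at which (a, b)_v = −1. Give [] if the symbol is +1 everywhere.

(a, b) ≡ (623645, 72335) mod (ℚ^×)²; places V = {2, 3, 5, 7, 11, 13, 17, 23, 29, 37, 47, ∞}.
(a,b)_23: α=1, u≡22; β=3, v≡15 (mod 23); (22|23)=-1, (15|23)=-1; sign (−1)^1·-1^3·-1^1 = -1.
(a,b)_37: α=2, u≡10; β=5, v≡35 (mod 37); (10|37)=+1, (35|37)=-1; sign (−1)^0·+1^5·-1^2 = +1.
(a,b)_13: α=0, u≡10; β=-2, v≡10 (mod 13); (10|13)=+1, (10|13)=+1; sign (−1)^0·+1^-2·+1^0 = +1.
(a,b)_3: α=0, u≡2; β=2, v≡2 (mod 3); (2|3)=-1, (2|3)=-1; sign (−1)^0·-1^2·-1^0 = +1.
(a,b)_11: α=1, u≡5; β=2, v≡6 (mod 11); (5|11)=+1, (6|11)=-1; sign (−1)^0·+1^2·-1^1 = -1.
(a,b)_17: α=1, u≡8; β=1, v≡7 (mod 17); (8|17)=+1, (7|17)=-1; sign (−1)^0·+1^1·-1^1 = -1.
(a,b)_2: α=0, β=4; u≡5, v≡7 (mod 8); ε(u)ε(v)=0·1, αω(v)=0·0, βω(u)=4·1; sum ≡ 0  ⇒  +1.
(a,b)_29: α=1, u≡9; β=2, v≡7 (mod 29); (9|29)=+1, (7|29)=+1; sign (−1)^0·+1^2·+1^1 = +1.
(a,b)_∞: sgn(623645)=+, sgn(72335)=+, so +1.
(a,b)_7: α=0, u≡4; β=-2, v≡1 (mod 7); (4|7)=+1, (1|7)=+1; sign (−1)^0·+1^-2·+1^0 = +1.
(a,b)_5: α=1, u≡1; β=9, v≡3 (mod 5); (1|5)=+1, (3|5)=-1; sign (−1)^0·+1^9·-1^1 = -1.
(a,b)_47: α=0, u≡12; β=2, v≡6 (mod 47); (12|47)=+1, (6|47)=+1; sign (−1)^0·+1^2·+1^0 = +1.
(623645, 72335 / ℚ) ramifies at {5, 11, 17, 23}: a division algebra.

[5, 11, 17, 23]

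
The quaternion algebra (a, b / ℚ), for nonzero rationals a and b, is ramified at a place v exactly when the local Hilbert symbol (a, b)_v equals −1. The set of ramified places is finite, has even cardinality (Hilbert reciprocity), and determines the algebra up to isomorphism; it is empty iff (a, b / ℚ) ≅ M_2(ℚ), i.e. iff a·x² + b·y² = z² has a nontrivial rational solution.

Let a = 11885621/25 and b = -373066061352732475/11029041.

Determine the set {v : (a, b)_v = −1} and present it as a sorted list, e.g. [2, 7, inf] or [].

[7, 17, 19, 37, 43, 53]

Mod squares: a ≡ 11885621, b ≡ -117691. Check v ∈ {∞, 2, 3, 5, 7, 11, 13, 17, 19, 23, 29, 37, 41, 43, 53}.
v=7: a=7^0·(≡5), b=7^5·(≡2) mod 7; (5|7)=-1, (2|7)=+1; (−1)^{0·5·3}·(-1)^5·(+1)^0 = -1.
v=13: a=13^0·(≡6), b=13^4·(≡8) mod 13; (6|13)=-1, (8|13)=-1; (−1)^{0·4·6}·(-1)^4·(-1)^0 = +1.
v=17: a=17^0·(≡11), b=17^1·(≡1) mod 17; (11|17)=-1, (1|17)=+1; (−1)^{0·1·8}·(-1)^1·(+1)^0 = -1.
v=2: v_2(a)=0, v_2(b)=0; units ≡ 5, 5 (mod 8); ε·ε+αω+βω = 0·0+0·1+0·1 ≡ 0  ⇒  (a,b)_2 = +1.
v=41: a=41^0·(≡20), b=41^-2·(≡32) mod 41; (20|41)=+1, (32|41)=+1; (−1)^{0·-2·20}·(+1)^-2·(+1)^0 = +1.
v=23: a=23^0·(≡13), b=23^1·(≡18) mod 23; (13|23)=+1, (18|23)=+1; (−1)^{0·1·11}·(+1)^1·(+1)^0 = +1.
v=3: a=3^0·(≡2), b=3^-8·(≡2) mod 3; (2|3)=-1, (2|3)=-1; (−1)^{0·-8·1}·(-1)^-8·(-1)^0 = +1.
v=29: a=29^1·(≡2), b=29^0·(≡23) mod 29; (2|29)=-1, (23|29)=+1; (−1)^{1·0·14}·(-1)^0·(+1)^1 = +1.
v=53: a=53^1·(≡26), b=53^0·(≡12) mod 53; (26|53)=-1, (12|53)=-1; (−1)^{1·0·26}·(-1)^0·(-1)^1 = -1.
v=5: a=5^-2·(≡1), b=5^2·(≡1) mod 5; (1|5)=+1, (1|5)=+1; (−1)^{-2·2·2}·(+1)^2·(+1)^-2 = +1.
v=43: a=43^0·(≡22), b=43^3·(≡11) mod 43; (22|43)=-1, (11|43)=+1; (−1)^{0·3·21}·(-1)^3·(+1)^0 = -1.
v=19: a=19^1·(≡10), b=19^0·(≡8) mod 19; (10|19)=-1, (8|19)=-1; (−1)^{1·0·9}·(-1)^0·(-1)^1 = -1.
v=∞: 11885621 > 0 and -117691 < 0  ⇒  (a,b)_∞ = +1.
v=37: a=37^1·(≡34), b=37^0·(≡23) mod 37; (34|37)=+1, (23|37)=-1; (−1)^{1·0·18}·(+1)^0·(-1)^1 = -1.
v=11: a=11^1·(≡1), b=11^0·(≡9) mod 11; (1|11)=+1, (9|11)=+1; (−1)^{1·0·5}·(+1)^0·(+1)^1 = +1.
(11885621, -117691 / ℚ) ramifies at {7, 17, 19, 37, 43, 53}: a division algebra.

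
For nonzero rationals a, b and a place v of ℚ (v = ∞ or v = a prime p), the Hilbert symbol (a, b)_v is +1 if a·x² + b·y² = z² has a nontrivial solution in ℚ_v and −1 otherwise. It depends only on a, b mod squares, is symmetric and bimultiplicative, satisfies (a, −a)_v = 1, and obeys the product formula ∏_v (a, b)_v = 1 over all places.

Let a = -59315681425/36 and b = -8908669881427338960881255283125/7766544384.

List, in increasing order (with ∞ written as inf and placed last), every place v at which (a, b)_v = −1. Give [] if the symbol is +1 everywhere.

Mod squares: a ≡ -1074073, b ≡ -12173. Check v ∈ {∞, 2, 3, 5, 7, 11, 13, 17, 29, 37, 47}.
v=7: a=7^1·(≡2), b=7^7·(≡2) mod 7; (2|7)=+1, (2|7)=+1; (−1)^{1·7·3}·(+1)^7·(+1)^1 = -1.
v=3: a=3^-2·(≡2), b=3^-8·(≡1) mod 3; (2|3)=-1, (1|3)=+1; (−1)^{-2·-8·1}·(-1)^-8·(+1)^-2 = +1.
v=17: a=17^0·(≡1), b=17^-2·(≡13) mod 17; (1|17)=+1, (13|17)=+1; (−1)^{0·-2·8}·(+1)^-2·(+1)^0 = +1.
v=47: a=47^2·(≡36), b=47^5·(≡29) mod 47; (36|47)=+1, (29|47)=-1; (−1)^{2·5·23}·(+1)^5·(-1)^2 = +1.
v=37: a=37^1·(≡34), b=37^3·(≡25) mod 37; (34|37)=+1, (25|37)=+1; (−1)^{1·3·18}·(+1)^3·(+1)^1 = +1.
v=2: v_2(a)=-2, v_2(b)=-12; units ≡ 7, 3 (mod 8); ε·ε+αω+βω = 1·1+-2·1+-12·0 ≡ 1  ⇒  (a,b)_2 = -1.
v=∞: -1074073 < 0 and -12173 < 0  ⇒  (a,b)_∞ = -1.
v=13: a=13^1·(≡2), b=13^0·(≡2) mod 13; (2|13)=-1, (2|13)=-1; (−1)^{1·0·6}·(-1)^0·(-1)^1 = -1.
v=11: a=11^1·(≡3), b=11^6·(≡9) mod 11; (3|11)=+1, (9|11)=+1; (−1)^{1·6·5}·(+1)^6·(+1)^1 = +1.
v=5: a=5^2·(≡3), b=5^4·(≡3) mod 5; (3|5)=-1, (3|5)=-1; (−1)^{2·4·2}·(-1)^4·(-1)^2 = +1.
v=29: a=29^1·(≡28), b=29^2·(≡22) mod 29; (28|29)=+1, (22|29)=+1; (−1)^{1·2·14}·(+1)^2·(+1)^1 = +1.
(-1074073, -12173 / ℚ) ramifies at {2, 7, 13, ∞}: a division algebra.

[2, 7, 13, inf]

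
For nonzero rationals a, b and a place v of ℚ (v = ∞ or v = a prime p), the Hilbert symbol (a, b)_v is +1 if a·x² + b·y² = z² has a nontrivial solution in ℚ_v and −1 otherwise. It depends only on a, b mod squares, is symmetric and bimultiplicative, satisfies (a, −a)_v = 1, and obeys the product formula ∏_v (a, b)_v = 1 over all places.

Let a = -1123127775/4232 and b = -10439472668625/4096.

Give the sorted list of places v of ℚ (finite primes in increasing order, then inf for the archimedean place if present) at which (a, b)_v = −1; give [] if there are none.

(a, b) ≡ (-462, -105) mod (ℚ^×)²; places V = {2, 3, 5, 7, 11, 13, 23, ∞}.
(a,b)_2: α=-3, β=-12; u≡1, v≡7 (mod 8); ε(u)ε(v)=0·1, αω(v)=-3·0, βω(u)=-12·0; sum ≡ 0  ⇒  +1.
(a,b)_23: α=-2, u≡19; β=0, v≡21 (mod 23); (19|23)=-1, (21|23)=-1; sign (−1)^0·-1^0·-1^-2 = +1.
(a,b)_5: α=2, u≡2; β=3, v≡1 (mod 5); (2|5)=-1, (1|5)=+1; sign (−1)^0·-1^3·+1^2 = -1.
(a,b)_3: α=5, u≡2; β=5, v≡1 (mod 3); (2|3)=-1, (1|3)=+1; sign (−1)^1·-1^5·+1^5 = +1.
(a,b)_∞: sgn(-462)=−, sgn(-105)=−, so -1.
(a,b)_11: α=1, u≡10; β=2, v≡4 (mod 11); (10|11)=-1, (4|11)=+1; sign (−1)^0·-1^2·+1^1 = +1.
(a,b)_13: α=0, u≡7; β=2, v≡4 (mod 13); (7|13)=-1, (4|13)=+1; sign (−1)^0·-1^2·+1^0 = +1.
(a,b)_7: α=5, u≡1; β=5, v≡3 (mod 7); (1|7)=+1, (3|7)=-1; sign (−1)^1·+1^5·-1^5 = +1.
(-462, -105 / ℚ) ramifies at {5, ∞}: a division algebra.

[5, inf]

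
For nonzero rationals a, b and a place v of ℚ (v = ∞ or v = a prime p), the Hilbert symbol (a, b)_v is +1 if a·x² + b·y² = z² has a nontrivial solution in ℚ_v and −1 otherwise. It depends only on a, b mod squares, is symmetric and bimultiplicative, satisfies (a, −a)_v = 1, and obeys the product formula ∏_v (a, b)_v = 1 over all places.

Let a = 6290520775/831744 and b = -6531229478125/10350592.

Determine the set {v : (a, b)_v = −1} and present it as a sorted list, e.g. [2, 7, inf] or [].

[7, 37]

Mod squares: a ≡ 31, b ≡ -441595. Check v ∈ {∞, 2, 3, 5, 7, 11, 19, 31, 37}.
v=7: a=7^2·(≡3), b=7^-1·(≡3) mod 7; (3|7)=-1, (3|7)=-1; (−1)^{2·-1·3}·(-1)^-1·(-1)^2 = -1.
v=11: a=11^2·(≡4), b=11^3·(≡4) mod 11; (4|11)=+1, (4|11)=+1; (−1)^{2·3·5}·(+1)^3·(+1)^2 = +1.
v=37: a=37^2·(≡15), b=37^3·(≡25) mod 37; (15|37)=-1, (25|37)=+1; (−1)^{2·3·18}·(-1)^3·(+1)^2 = -1.
v=∞: 31 > 0 and -441595 < 0  ⇒  (a,b)_∞ = +1.
v=3: a=3^-2·(≡1), b=3^0·(≡2) mod 3; (1|3)=+1, (2|3)=-1; (−1)^{-2·0·1}·(+1)^0·(-1)^-2 = +1.
v=31: a=31^1·(≡5), b=31^1·(≡6) mod 31; (5|31)=+1, (6|31)=-1; (−1)^{1·1·15}·(+1)^1·(-1)^1 = +1.
v=2: v_2(a)=-8, v_2(b)=-12; units ≡ 7, 5 (mod 8); ε·ε+αω+βω = 1·0+-8·1+-12·0 ≡ 0  ⇒  (a,b)_2 = +1.
v=19: a=19^-2·(≡3), b=19^-2·(≡13) mod 19; (3|19)=-1, (13|19)=-1; (−1)^{-2·-2·9}·(-1)^-2·(-1)^-2 = +1.
v=5: a=5^2·(≡4), b=5^5·(≡1) mod 5; (4|5)=+1, (1|5)=+1; (−1)^{2·5·2}·(+1)^5·(+1)^2 = +1.
Ram(31, -441595) = {7, 37}; no ℚ_7-point on the conic.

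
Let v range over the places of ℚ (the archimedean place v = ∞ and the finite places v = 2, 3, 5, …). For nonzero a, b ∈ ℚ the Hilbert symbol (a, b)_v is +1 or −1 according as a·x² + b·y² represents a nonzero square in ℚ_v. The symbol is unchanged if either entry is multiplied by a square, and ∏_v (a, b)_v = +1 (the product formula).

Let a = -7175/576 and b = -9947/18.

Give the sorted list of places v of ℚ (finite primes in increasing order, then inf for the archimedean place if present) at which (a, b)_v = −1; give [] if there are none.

(a, b) ≡ (-287, -406) mod (ℚ^×)²; places V = {2, 3, 5, 7, 29, 41, ∞}.
(a,b)_5: α=2, u≡3; β=0, v≡1 (mod 5); (3|5)=-1, (1|5)=+1; sign (−1)^0·-1^0·+1^2 = +1.
(a,b)_3: α=-2, u≡1; β=-2, v≡2 (mod 3); (1|3)=+1, (2|3)=-1; sign (−1)^0·+1^-2·-1^-2 = +1.
(a,b)_29: α=0, u≡3; β=1, v≡18 (mod 29); (3|29)=-1, (18|29)=-1; sign (−1)^0·-1^1·-1^0 = -1.
(a,b)_41: α=1, u≡15; β=0, v≡10 (mod 41); (15|41)=-1, (10|41)=+1; sign (−1)^0·-1^0·+1^1 = +1.
(a,b)_2: α=-6, β=-1; u≡1, v≡5 (mod 8); ε(u)ε(v)=0·0, αω(v)=-6·1, βω(u)=-1·0; sum ≡ 0  ⇒  +1.
(a,b)_∞: sgn(-287)=−, sgn(-406)=−, so -1.
(a,b)_7: α=1, u≡2; β=3, v≡5 (mod 7); (2|7)=+1, (5|7)=-1; sign (−1)^1·+1^3·-1^1 = +1.
(-287, -406 / ℚ) ramifies at {29, ∞}: a division algebra.

[29, inf]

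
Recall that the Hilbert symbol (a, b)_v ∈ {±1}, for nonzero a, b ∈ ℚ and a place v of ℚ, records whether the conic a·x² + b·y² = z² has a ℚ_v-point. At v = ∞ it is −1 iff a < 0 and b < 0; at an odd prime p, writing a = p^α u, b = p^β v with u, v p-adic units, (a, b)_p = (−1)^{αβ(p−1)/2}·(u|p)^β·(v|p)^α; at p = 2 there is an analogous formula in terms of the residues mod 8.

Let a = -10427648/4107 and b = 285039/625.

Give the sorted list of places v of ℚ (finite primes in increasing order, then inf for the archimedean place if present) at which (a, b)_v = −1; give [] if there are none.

(a, b) ≡ (-231, 391) mod (ℚ^×)²; places V = {2, 3, 5, 7, 11, 17, 23, 37, ∞}.
(a,b)_17: α=0, u≡5; β=1, v≡3 (mod 17); (5|17)=-1, (3|17)=-1; sign (−1)^0·-1^1·-1^0 = -1.
(a,b)_11: α=1, u≡3; β=0, v≡2 (mod 11); (3|11)=+1, (2|11)=-1; sign (−1)^0·+1^0·-1^1 = -1.
(a,b)_3: α=-1, u≡1; β=6, v≡1 (mod 3); (1|3)=+1, (1|3)=+1; sign (−1)^0·+1^6·+1^-1 = +1.
(a,b)_5: α=0, u≡1; β=-4, v≡4 (mod 5); (1|5)=+1, (4|5)=+1; sign (−1)^0·+1^-4·+1^0 = +1.
(a,b)_7: α=1, u≡4; β=0, v≡3 (mod 7); (4|7)=+1, (3|7)=-1; sign (−1)^0·+1^0·-1^1 = -1.
(a,b)_37: α=-2, u≡33; β=0, v≡30 (mod 37); (33|37)=+1, (30|37)=+1; sign (−1)^0·+1^0·+1^-2 = +1.
(a,b)_2: α=8, β=0; u≡1, v≡7 (mod 8); ε(u)ε(v)=0·1, αω(v)=8·0, βω(u)=0·0; sum ≡ 0  ⇒  +1.
(a,b)_∞: sgn(-231)=−, sgn(391)=+, so +1.
(a,b)_23: α=2, u≡7; β=1, v≡22 (mod 23); (7|23)=-1, (22|23)=-1; sign (−1)^0·-1^1·-1^2 = -1.
|Ram(-231, 391)| = 4, even; anisotropic at {7, 11, 17, 23}.

[7, 11, 17, 23]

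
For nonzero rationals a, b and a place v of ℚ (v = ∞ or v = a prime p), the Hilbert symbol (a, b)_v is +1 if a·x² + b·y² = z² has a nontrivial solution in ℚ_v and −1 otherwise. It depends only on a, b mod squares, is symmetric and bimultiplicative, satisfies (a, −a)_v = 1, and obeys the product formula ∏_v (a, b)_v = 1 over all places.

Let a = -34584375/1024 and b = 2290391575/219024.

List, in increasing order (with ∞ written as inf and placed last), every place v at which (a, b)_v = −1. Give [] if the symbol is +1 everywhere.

[5, 7, 17, 19, 31, 37]

(a, b) ≡ (-55335, 703) mod (ℚ^×)²; places V = {2, 3, 5, 7, 13, 17, 19, 31, 37, ∞}.
(a,b)_3: α=1, u≡2; β=-4, v≡1 (mod 3); (2|3)=-1, (1|3)=+1; sign (−1)^0·-1^-4·+1^1 = +1.
(a,b)_∞: sgn(-55335)=−, sgn(703)=+, so +1.
(a,b)_7: α=1, u≡5; β=0, v≡3 (mod 7); (5|7)=-1, (3|7)=-1; sign (−1)^0·-1^0·-1^1 = -1.
(a,b)_13: α=0, u≡11; β=-2, v≡12 (mod 13); (11|13)=-1, (12|13)=+1; sign (−1)^0·-1^-2·+1^0 = +1.
(a,b)_19: α=0, u≡12; β=5, v≡15 (mod 19); (12|19)=-1, (15|19)=-1; sign (−1)^0·-1^5·-1^0 = -1.
(a,b)_5: α=5, u≡2; β=2, v≡2 (mod 5); (2|5)=-1, (2|5)=-1; sign (−1)^0·-1^2·-1^5 = -1.
(a,b)_31: α=1, u≡3; β=0, v≡11 (mod 31); (3|31)=-1, (11|31)=-1; sign (−1)^0·-1^0·-1^1 = -1.
(a,b)_37: α=0, u≡18; β=1, v≡35 (mod 37); (18|37)=-1, (35|37)=-1; sign (−1)^0·-1^1·-1^0 = -1.
(a,b)_2: α=-10, β=-4; u≡1, v≡7 (mod 8); ε(u)ε(v)=0·1, αω(v)=-10·0, βω(u)=-4·0; sum ≡ 0  ⇒  +1.
(a,b)_17: α=1, u≡8; β=0, v≡12 (mod 17); (8|17)=+1, (12|17)=-1; sign (−1)^0·+1^0·-1^1 = -1.
(-55335, 703 / ℚ) ramifies at {5, 7, 17, 19, 31, 37}: a division algebra.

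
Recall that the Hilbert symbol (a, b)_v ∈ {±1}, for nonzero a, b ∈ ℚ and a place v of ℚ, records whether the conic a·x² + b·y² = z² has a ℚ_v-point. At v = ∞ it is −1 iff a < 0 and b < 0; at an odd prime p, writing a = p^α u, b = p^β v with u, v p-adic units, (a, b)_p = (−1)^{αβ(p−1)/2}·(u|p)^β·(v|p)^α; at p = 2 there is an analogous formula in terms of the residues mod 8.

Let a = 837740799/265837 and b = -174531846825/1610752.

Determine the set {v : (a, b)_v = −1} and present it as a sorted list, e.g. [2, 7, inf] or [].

[2, 13]

Mod squares: a ≡ 5187, b ≡ -741. Check v ∈ {∞, 2, 3, 5, 7, 11, 13, 17, 19, 23, 31}.
v=13: a=13^-3·(≡3), b=13^-1·(≡2) mod 13; (3|13)=+1, (2|13)=-1; (−1)^{-3·-1·6}·(+1)^-1·(-1)^-3 = -1.
v=19: a=19^1·(≡11), b=19^1·(≡3) mod 19; (11|19)=+1, (3|19)=-1; (−1)^{1·1·9}·(+1)^1·(-1)^1 = +1.
v=23: a=23^2·(≡4), b=23^0·(≡1) mod 23; (4|23)=+1, (1|23)=+1; (−1)^{2·0·11}·(+1)^0·(+1)^2 = +1.
v=7: a=7^3·(≡6), b=7^2·(≡1) mod 7; (6|7)=-1, (1|7)=+1; (−1)^{3·2·3}·(-1)^2·(+1)^3 = +1.
v=31: a=31^0·(≡20), b=31^2·(≡30) mod 31; (20|31)=+1, (30|31)=-1; (−1)^{0·2·15}·(+1)^2·(-1)^0 = +1.
v=2: v_2(a)=0, v_2(b)=-10; units ≡ 3, 3 (mod 8); ε·ε+αω+βω = 1·1+0·1+-10·1 ≡ 1  ⇒  (a,b)_2 = -1.
v=∞: 5187 > 0 and -741 < 0  ⇒  (a,b)_∞ = +1.
v=3: a=3^5·(≡1), b=3^3·(≡2) mod 3; (1|3)=+1, (2|3)=-1; (−1)^{5·3·1}·(+1)^3·(-1)^5 = +1.
v=17: a=17^0·(≡16), b=17^2·(≡12) mod 17; (16|17)=+1, (12|17)=-1; (−1)^{0·2·8}·(+1)^2·(-1)^0 = +1.
v=11: a=11^-2·(≡2), b=11^-2·(≡8) mod 11; (2|11)=-1, (8|11)=-1; (−1)^{-2·-2·5}·(-1)^-2·(-1)^-2 = +1.
v=5: a=5^0·(≡2), b=5^2·(≡1) mod 5; (2|5)=-1, (1|5)=+1; (−1)^{0·2·2}·(-1)^2·(+1)^0 = +1.
Ram(5187, -741) = {2, 13}; no ℚ_2-point on the conic.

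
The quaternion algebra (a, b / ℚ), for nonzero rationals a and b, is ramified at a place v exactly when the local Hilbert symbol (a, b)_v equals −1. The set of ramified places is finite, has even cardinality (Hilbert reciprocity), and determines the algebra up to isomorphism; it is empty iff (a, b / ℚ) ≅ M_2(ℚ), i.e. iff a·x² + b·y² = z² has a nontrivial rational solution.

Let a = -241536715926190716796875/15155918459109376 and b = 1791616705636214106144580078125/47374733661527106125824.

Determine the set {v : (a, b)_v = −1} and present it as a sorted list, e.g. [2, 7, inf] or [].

Mod squares: a ≡ -9635, b ≡ 3921445. Check v ∈ {∞, 2, 3, 5, 11, 13, 17, 37, 41, 47}.
v=41: a=41^1·(≡14), b=41^1·(≡32) mod 41; (14|41)=-1, (32|41)=+1; (−1)^{1·1·20}·(-1)^1·(+1)^1 = -1.
v=17: a=17^-4·(≡8), b=17^-6·(≡2) mod 17; (8|17)=+1, (2|17)=+1; (−1)^{-4·-6·8}·(+1)^-6·(+1)^-4 = +1.
v=2: v_2(a)=-30, v_2(b)=-36; units ≡ 5, 5 (mod 8); ε·ε+αω+βω = 0·0+-30·1+-36·1 ≡ 0  ⇒  (a,b)_2 = +1.
v=37: a=37^2·(≡23), b=37^3·(≡17) mod 37; (23|37)=-1, (17|37)=-1; (−1)^{2·3·18}·(-1)^3·(-1)^2 = -1.
v=13: a=13^-2·(≡5), b=13^-4·(≡2) mod 13; (5|13)=-1, (2|13)=-1; (−1)^{-2·-4·6}·(-1)^-4·(-1)^-2 = +1.
v=5: a=5^9·(≡3), b=5^11·(≡4) mod 5; (3|5)=-1, (4|5)=+1; (−1)^{9·11·2}·(-1)^11·(+1)^9 = -1.
v=∞: -9635 < 0 and 3921445 > 0  ⇒  (a,b)_∞ = +1.
v=11: a=11^2·(≡4), b=11^3·(≡6) mod 11; (4|11)=+1, (6|11)=-1; (−1)^{2·3·5}·(+1)^3·(-1)^2 = +1.
v=47: a=47^1·(≡38), b=47^1·(≡31) mod 47; (38|47)=-1, (31|47)=-1; (−1)^{1·1·23}·(-1)^1·(-1)^1 = -1.
v=3: a=3^18·(≡1), b=3^24·(≡1) mod 3; (1|3)=+1, (1|3)=+1; (−1)^{18·24·1}·(+1)^24·(+1)^18 = +1.
Ram(-9635, 3921445) = {5, 37, 41, 47}; no ℚ_5-point on the conic.

[5, 37, 41, 47]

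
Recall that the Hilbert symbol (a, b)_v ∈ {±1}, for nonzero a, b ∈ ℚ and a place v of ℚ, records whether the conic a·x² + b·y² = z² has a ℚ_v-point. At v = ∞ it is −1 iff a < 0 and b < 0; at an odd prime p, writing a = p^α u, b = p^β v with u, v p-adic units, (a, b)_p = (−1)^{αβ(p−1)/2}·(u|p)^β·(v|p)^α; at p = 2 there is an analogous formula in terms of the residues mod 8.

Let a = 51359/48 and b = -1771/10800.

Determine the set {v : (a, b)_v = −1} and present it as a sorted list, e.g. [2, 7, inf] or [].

(a, b) ≡ (154077, -5313) mod (ℚ^×)²; places V = {2, 3, 5, 7, 11, 23, 29, ∞}.
(a,b)_29: α=1, u≡23; β=0, v≡24 (mod 29); (23|29)=+1, (24|29)=+1; sign (−1)^0·+1^0·+1^1 = +1.
(a,b)_3: α=-1, u≡2; β=-3, v≡2 (mod 3); (2|3)=-1, (2|3)=-1; sign (−1)^1·-1^-3·-1^-1 = -1.
(a,b)_7: α=1, u≡6; β=1, v≡1 (mod 7); (6|7)=-1, (1|7)=+1; sign (−1)^1·-1^1·+1^1 = +1.
(a,b)_11: α=1, u≡4; β=1, v≡9 (mod 11); (4|11)=+1, (9|11)=+1; sign (−1)^1·+1^1·+1^1 = -1.
(a,b)_5: α=0, u≡3; β=-2, v≡2 (mod 5); (3|5)=-1, (2|5)=-1; sign (−1)^0·-1^-2·-1^0 = +1.
(a,b)_23: α=1, u≡1; β=1, v≡10 (mod 23); (1|23)=+1, (10|23)=-1; sign (−1)^1·+1^1·-1^1 = +1.
(a,b)_∞: sgn(154077)=+, sgn(-5313)=−, so +1.
(a,b)_2: α=-4, β=-4; u≡5, v≡7 (mod 8); ε(u)ε(v)=0·1, αω(v)=-4·0, βω(u)=-4·1; sum ≡ 0  ⇒  +1.
(154077, -5313 / ℚ) ramifies at {3, 11}: a division algebra.

[3, 11]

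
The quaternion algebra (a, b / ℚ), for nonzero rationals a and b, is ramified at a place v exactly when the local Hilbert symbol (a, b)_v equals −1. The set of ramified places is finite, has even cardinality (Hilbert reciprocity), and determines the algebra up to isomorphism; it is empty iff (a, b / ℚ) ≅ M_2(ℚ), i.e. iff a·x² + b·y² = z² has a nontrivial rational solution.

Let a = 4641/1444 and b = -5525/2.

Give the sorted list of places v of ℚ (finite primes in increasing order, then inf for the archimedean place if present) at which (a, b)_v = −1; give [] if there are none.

Mod squares: a ≡ 4641, b ≡ -442. Check v ∈ {∞, 2, 3, 5, 7, 13, 17, 19}.
v=2: v_2(a)=-2, v_2(b)=-1; units ≡ 1, 3 (mod 8); ε·ε+αω+βω = 0·1+-2·1+-1·0 ≡ 0  ⇒  (a,b)_2 = +1.
v=19: a=19^-2·(≡6), b=19^0·(≡2) mod 19; (6|19)=+1, (2|19)=-1; (−1)^{-2·0·9}·(+1)^0·(-1)^-2 = +1.
v=13: a=13^1·(≡6), b=13^1·(≡2) mod 13; (6|13)=-1, (2|13)=-1; (−1)^{1·1·6}·(-1)^1·(-1)^1 = +1.
v=5: a=5^0·(≡4), b=5^2·(≡2) mod 5; (4|5)=+1, (2|5)=-1; (−1)^{0·2·2}·(+1)^2·(-1)^0 = +1.
v=17: a=17^1·(≡16), b=17^1·(≡16) mod 17; (16|17)=+1, (16|17)=+1; (−1)^{1·1·8}·(+1)^1·(+1)^1 = +1.
v=3: a=3^1·(≡2), b=3^0·(≡2) mod 3; (2|3)=-1, (2|3)=-1; (−1)^{1·0·1}·(-1)^0·(-1)^1 = -1.
v=∞: 4641 > 0 and -442 < 0  ⇒  (a,b)_∞ = +1.
v=7: a=7^1·(≡6), b=7^0·(≡6) mod 7; (6|7)=-1, (6|7)=-1; (−1)^{1·0·3}·(-1)^0·(-1)^1 = -1.
Ram(4641, -442) = {3, 7}; no ℚ_3-point on the conic.

[3, 7]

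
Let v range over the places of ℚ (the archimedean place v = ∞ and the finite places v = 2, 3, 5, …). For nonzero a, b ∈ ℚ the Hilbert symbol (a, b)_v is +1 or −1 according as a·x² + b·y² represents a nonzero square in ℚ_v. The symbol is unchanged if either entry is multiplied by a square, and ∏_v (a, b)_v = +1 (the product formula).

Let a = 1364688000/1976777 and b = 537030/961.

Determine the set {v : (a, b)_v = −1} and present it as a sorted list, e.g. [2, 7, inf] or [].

(a, b) ≡ (2210, 6630) mod (ℚ^×)²; places V = {2, 3, 5, 11, 13, 17, 31, ∞}.
(a,b)_∞: sgn(2210)=+, sgn(6630)=+, so +1.
(a,b)_5: α=3, u≡2; β=1, v≡1 (mod 5); (2|5)=-1, (1|5)=+1; sign (−1)^0·-1^1·+1^3 = -1.
(a,b)_3: α=8, u≡2; β=5, v≡2 (mod 3); (2|3)=-1, (2|3)=-1; sign (−1)^0·-1^5·-1^8 = -1.
(a,b)_13: α=1, u≡9; β=1, v≡4 (mod 13); (9|13)=+1, (4|13)=+1; sign (−1)^0·+1^1·+1^1 = +1.
(a,b)_2: α=7, β=1; u≡1, v≡3 (mod 8); ε(u)ε(v)=0·1, αω(v)=7·1, βω(u)=1·0; sum ≡ 1  ⇒  -1.
(a,b)_31: α=-2, u≡10; β=-2, v≡17 (mod 31); (10|31)=+1, (17|31)=-1; sign (−1)^0·+1^-2·-1^-2 = +1.
(a,b)_17: α=-1, u≡12; β=1, v≡8 (mod 17); (12|17)=-1, (8|17)=+1; sign (−1)^0·-1^1·+1^-1 = -1.
(a,b)_11: α=-2, u≡8; β=0, v≡8 (mod 11); (8|11)=-1, (8|11)=-1; sign (−1)^0·-1^0·-1^-2 = +1.
Ram(2210, 6630) = {2, 3, 5, 17}; no ℚ_2-point on the conic.

[2, 3, 5, 17]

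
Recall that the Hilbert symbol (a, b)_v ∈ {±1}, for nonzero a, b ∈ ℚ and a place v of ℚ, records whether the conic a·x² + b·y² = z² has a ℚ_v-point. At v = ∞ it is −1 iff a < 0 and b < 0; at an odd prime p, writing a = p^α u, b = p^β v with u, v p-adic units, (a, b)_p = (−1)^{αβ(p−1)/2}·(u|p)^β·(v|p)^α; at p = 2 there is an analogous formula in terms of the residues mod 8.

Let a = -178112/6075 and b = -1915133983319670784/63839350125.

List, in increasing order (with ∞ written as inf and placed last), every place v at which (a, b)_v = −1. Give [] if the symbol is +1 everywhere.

[2, 11, 29, inf]

(a, b) ≡ (-69, -623645) mod (ℚ^×)²; places V = {2, 3, 5, 11, 17, 23, 29, 31, ∞}.
(a,b)_3: α=-5, u≡1; β=-12, v≡1 (mod 3); (1|3)=+1, (1|3)=+1; sign (−1)^0·+1^-12·+1^-5 = +1.
(a,b)_2: α=6, β=14; u≡3, v≡3 (mod 8); ε(u)ε(v)=1·1, αω(v)=6·1, βω(u)=14·1; sum ≡ 1  ⇒  -1.
(a,b)_29: α=0, u≡17; β=1, v≡25 (mod 29); (17|29)=-1, (25|29)=+1; sign (−1)^0·-1^1·+1^0 = -1.
(a,b)_17: α=0, u≡8; β=1, v≡8 (mod 17); (8|17)=+1, (8|17)=+1; sign (−1)^0·+1^1·+1^0 = +1.
(a,b)_23: α=1, u≡10; β=3, v≡16 (mod 23); (10|23)=-1, (16|23)=+1; sign (−1)^1·-1^3·+1^1 = +1.
(a,b)_31: α=0, u≡17; β=-2, v≡23 (mod 31); (17|31)=-1, (23|31)=-1; sign (−1)^0·-1^-2·-1^0 = +1.
(a,b)_∞: sgn(-69)=−, sgn(-623645)=−, so -1.
(a,b)_11: α=2, u≡8; β=7, v≡10 (mod 11); (8|11)=-1, (10|11)=-1; sign (−1)^0·-1^7·-1^2 = -1.
(a,b)_5: α=-2, u≡1; β=-3, v≡1 (mod 5); (1|5)=+1, (1|5)=+1; sign (−1)^0·+1^-3·+1^-2 = +1.
(-69, -623645 / ℚ) ramifies at {2, 11, 29, ∞}: a division algebra.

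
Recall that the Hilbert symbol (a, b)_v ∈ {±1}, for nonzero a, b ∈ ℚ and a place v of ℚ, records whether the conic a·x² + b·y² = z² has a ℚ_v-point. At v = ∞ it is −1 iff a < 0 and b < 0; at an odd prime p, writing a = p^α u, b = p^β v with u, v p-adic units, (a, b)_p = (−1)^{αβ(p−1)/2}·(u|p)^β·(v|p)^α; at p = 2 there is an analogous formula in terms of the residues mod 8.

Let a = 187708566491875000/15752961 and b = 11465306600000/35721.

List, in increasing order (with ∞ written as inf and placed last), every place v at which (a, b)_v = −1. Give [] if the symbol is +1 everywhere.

[5, 17]

Mod squares: a ≡ 152830, b ≡ 2465. Check v ∈ {∞, 2, 3, 5, 7, 11, 13, 17, 29, 31}.
v=∞: 152830 > 0 and 2465 > 0  ⇒  (a,b)_∞ = +1.
v=13: a=13^2·(≡2), b=13^0·(≡11) mod 13; (2|13)=-1, (11|13)=-1; (−1)^{2·0·6}·(-1)^0·(-1)^2 = +1.
v=17: a=17^1·(≡11), b=17^1·(≡2) mod 17; (11|17)=-1, (2|17)=+1; (−1)^{1·1·8}·(-1)^1·(+1)^1 = -1.
v=5: a=5^7·(≡1), b=5^5·(≡2) mod 5; (1|5)=+1, (2|5)=-1; (−1)^{7·5·2}·(+1)^5·(-1)^7 = -1.
v=11: a=11^2·(≡10), b=11^2·(≡4) mod 11; (10|11)=-1, (4|11)=+1; (−1)^{2·2·5}·(-1)^2·(+1)^2 = +1.
v=31: a=31^3·(≡18), b=31^2·(≡19) mod 31; (18|31)=+1, (19|31)=+1; (−1)^{3·2·15}·(+1)^2·(+1)^3 = +1.
v=3: a=3^-8·(≡1), b=3^-6·(≡2) mod 3; (1|3)=+1, (2|3)=-1; (−1)^{-8·-6·1}·(+1)^-6·(-1)^-8 = +1.
v=29: a=29^1·(≡18), b=29^1·(≡10) mod 29; (18|29)=-1, (10|29)=-1; (−1)^{1·1·14}·(-1)^1·(-1)^1 = +1.
v=2: v_2(a)=3, v_2(b)=6; units ≡ 7, 1 (mod 8); ε·ε+αω+βω = 1·0+3·0+6·0 ≡ 0  ⇒  (a,b)_2 = +1.
v=7: a=7^-4·(≡6), b=7^-2·(≡1) mod 7; (6|7)=-1, (1|7)=+1; (−1)^{-4·-2·3}·(-1)^-2·(+1)^-4 = +1.
(152830, 2465 / ℚ) ramifies at {5, 17}: a division algebra.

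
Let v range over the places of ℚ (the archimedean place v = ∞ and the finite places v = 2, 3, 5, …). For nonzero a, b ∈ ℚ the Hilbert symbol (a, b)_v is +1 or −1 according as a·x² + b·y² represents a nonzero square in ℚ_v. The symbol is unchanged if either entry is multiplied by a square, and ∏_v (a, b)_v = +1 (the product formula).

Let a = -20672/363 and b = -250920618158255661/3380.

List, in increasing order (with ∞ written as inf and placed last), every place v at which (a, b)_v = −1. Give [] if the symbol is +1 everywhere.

[2, 11, 19, inf]

(a, b) ≡ (-969, -21945) mod (ℚ^×)²; places V = {2, 3, 5, 7, 11, 13, 17, 19, ∞}.
(a,b)_7: α=0, u≡1; β=1, v≡4 (mod 7); (1|7)=+1, (4|7)=+1; sign (−1)^0·+1^1·+1^0 = +1.
(a,b)_19: α=1, u≡7; β=3, v≡6 (mod 19); (7|19)=+1, (6|19)=+1; sign (−1)^1·+1^3·+1^1 = -1.
(a,b)_3: α=-1, u≡1; β=9, v≡2 (mod 3); (1|3)=+1, (2|3)=-1; sign (−1)^1·+1^9·-1^-1 = +1.
(a,b)_∞: sgn(-969)=−, sgn(-21945)=−, so -1.
(a,b)_11: α=-2, u≡10; β=1, v≡6 (mod 11); (10|11)=-1, (6|11)=-1; sign (−1)^0·-1^1·-1^-2 = -1.
(a,b)_17: α=1, u≡7; β=6, v≡13 (mod 17); (7|17)=-1, (13|17)=+1; sign (−1)^0·-1^6·+1^1 = +1.
(a,b)_5: α=0, u≡1; β=-1, v≡4 (mod 5); (1|5)=+1, (4|5)=+1; sign (−1)^0·+1^-1·+1^0 = +1.
(a,b)_2: α=6, β=-2; u≡7, v≡7 (mod 8); ε(u)ε(v)=1·1, αω(v)=6·0, βω(u)=-2·0; sum ≡ 1  ⇒  -1.
(a,b)_13: α=0, u≡2; β=-2, v≡3 (mod 13); (2|13)=-1, (3|13)=+1; sign (−1)^0·-1^-2·+1^0 = +1.
Ram(-969, -21945) = {2, 11, 19, ∞}; no ℚ_2-point on the conic.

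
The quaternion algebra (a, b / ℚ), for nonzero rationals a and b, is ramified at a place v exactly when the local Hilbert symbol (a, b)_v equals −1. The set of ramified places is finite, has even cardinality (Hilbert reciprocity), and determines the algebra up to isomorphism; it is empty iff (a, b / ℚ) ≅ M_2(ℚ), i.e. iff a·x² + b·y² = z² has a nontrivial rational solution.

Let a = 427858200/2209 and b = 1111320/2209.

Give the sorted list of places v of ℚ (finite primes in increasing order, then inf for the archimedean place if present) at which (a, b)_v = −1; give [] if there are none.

[2, 5]

Mod squares: a ≡ 22, b ≡ 70. Check v ∈ {∞, 2, 3, 5, 7, 11, 47}.
v=2: v_2(a)=3, v_2(b)=3; units ≡ 3, 3 (mod 8); ε·ε+αω+βω = 1·1+3·1+3·1 ≡ 1  ⇒  (a,b)_2 = -1.
v=7: a=7^4·(≡2), b=7^3·(≡5) mod 7; (2|7)=+1, (5|7)=-1; (−1)^{4·3·3}·(+1)^3·(-1)^4 = +1.
v=3: a=3^4·(≡1), b=3^4·(≡1) mod 3; (1|3)=+1, (1|3)=+1; (−1)^{4·4·1}·(+1)^4·(+1)^4 = +1.
v=11: a=11^1·(≡10), b=11^0·(≡5) mod 11; (10|11)=-1, (5|11)=+1; (−1)^{1·0·5}·(-1)^0·(+1)^1 = +1.
v=∞: 22 > 0 and 70 > 0  ⇒  (a,b)_∞ = +1.
v=5: a=5^2·(≡2), b=5^1·(≡1) mod 5; (2|5)=-1, (1|5)=+1; (−1)^{2·1·2}·(-1)^1·(+1)^2 = -1.
v=47: a=47^-2·(≡45), b=47^-2·(≡5) mod 47; (45|47)=-1, (5|47)=-1; (−1)^{-2·-2·23}·(-1)^-2·(-1)^-2 = +1.
Ram(22, 70) = {2, 5}; no ℚ_2-point on the conic.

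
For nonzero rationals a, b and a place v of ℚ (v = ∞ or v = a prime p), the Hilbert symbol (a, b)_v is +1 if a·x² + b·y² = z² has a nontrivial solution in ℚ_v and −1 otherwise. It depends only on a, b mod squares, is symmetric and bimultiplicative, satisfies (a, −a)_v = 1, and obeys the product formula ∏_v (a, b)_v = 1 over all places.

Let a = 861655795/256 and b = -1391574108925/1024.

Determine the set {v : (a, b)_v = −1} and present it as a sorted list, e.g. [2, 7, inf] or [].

(a, b) ≡ (5098555, -3157) mod (ℚ^×)²; places V = {2, 5, 7, 11, 13, 17, 19, 41, ∞}.
(a,b)_19: α=1, u≡13; β=2, v≡4 (mod 19); (13|19)=-1, (4|19)=+1; sign (−1)^0·-1^2·+1^1 = +1.
(a,b)_∞: sgn(5098555)=+, sgn(-3157)=−, so +1.
(a,b)_17: α=1, u≡16; β=2, v≡11 (mod 17); (16|17)=+1, (11|17)=-1; sign (−1)^0·+1^2·-1^1 = -1.
(a,b)_5: α=1, u≡4; β=2, v≡2 (mod 5); (4|5)=+1, (2|5)=-1; sign (−1)^0·+1^2·-1^1 = -1.
(a,b)_41: α=1, u≡1; β=1, v≡37 (mod 41); (1|41)=+1, (37|41)=+1; sign (−1)^0·+1^1·+1^1 = +1.
(a,b)_2: α=-8, β=-10; u≡3, v≡3 (mod 8); ε(u)ε(v)=1·1, αω(v)=-8·1, βω(u)=-10·1; sum ≡ 1  ⇒  -1.
(a,b)_13: α=2, u≡8; β=2, v≡7 (mod 13); (8|13)=-1, (7|13)=-1; sign (−1)^0·-1^2·-1^2 = +1.
(a,b)_7: α=1, u≡2; β=1, v≡1 (mod 7); (2|7)=+1, (1|7)=+1; sign (−1)^1·+1^1·+1^1 = -1.
(a,b)_11: α=1, u≡1; β=1, v≡6 (mod 11); (1|11)=+1, (6|11)=-1; sign (−1)^1·+1^1·-1^1 = +1.
|Ram(5098555, -3157)| = 4, even; anisotropic at {2, 5, 7, 17}.

[2, 5, 7, 17]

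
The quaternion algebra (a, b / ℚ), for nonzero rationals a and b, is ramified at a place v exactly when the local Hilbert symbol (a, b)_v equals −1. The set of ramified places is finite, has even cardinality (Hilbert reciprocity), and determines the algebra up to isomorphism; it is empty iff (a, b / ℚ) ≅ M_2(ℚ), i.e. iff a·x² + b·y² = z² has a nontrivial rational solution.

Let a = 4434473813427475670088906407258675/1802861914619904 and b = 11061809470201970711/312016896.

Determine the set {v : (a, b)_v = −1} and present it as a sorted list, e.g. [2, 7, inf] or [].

[3, 11, 31, 41]

Mod squares: a ≡ 14322, b ≡ 1271. Check v ∈ {∞, 2, 3, 5, 7, 11, 17, 19, 23, 31, 41}.
v=11: a=11^11·(≡9), b=11^6·(≡7) mod 11; (9|11)=+1, (7|11)=-1; (−1)^{11·6·5}·(+1)^6·(-1)^11 = -1.
v=17: a=17^2·(≡13), b=17^2·(≡9) mod 17; (13|17)=+1, (9|17)=+1; (−1)^{2·2·8}·(+1)^2·(+1)^2 = +1.
v=7: a=7^3·(≡4), b=7^2·(≡4) mod 7; (4|7)=+1, (4|7)=+1; (−1)^{3·2·3}·(+1)^2·(+1)^3 = +1.
v=19: a=19^4·(≡10), b=19^2·(≡9) mod 19; (10|19)=-1, (9|19)=+1; (−1)^{4·2·9}·(-1)^2·(+1)^4 = +1.
v=3: a=3^-1·(≡1), b=3^-2·(≡2) mod 3; (1|3)=+1, (2|3)=-1; (−1)^{-1·-2·1}·(+1)^-2·(-1)^-1 = -1.
v=5: a=5^2·(≡3), b=5^0·(≡1) mod 5; (3|5)=-1, (1|5)=+1; (−1)^{2·0·2}·(-1)^0·(+1)^2 = +1.
v=∞: 14322 > 0 and 1271 > 0  ⇒  (a,b)_∞ = +1.
v=23: a=23^-4·(≡9), b=23^-2·(≡13) mod 23; (9|23)=+1, (13|23)=+1; (−1)^{-4·-2·11}·(+1)^-2·(+1)^-4 = +1.
v=41: a=41^2·(≡13), b=41^1·(≡2) mod 41; (13|41)=-1, (2|41)=+1; (−1)^{2·1·20}·(-1)^1·(+1)^2 = -1.
v=31: a=31^5·(≡9), b=31^3·(≡1) mod 31; (9|31)=+1, (1|31)=+1; (−1)^{5·3·15}·(+1)^3·(+1)^5 = -1.
v=2: v_2(a)=-31, v_2(b)=-16; units ≡ 1, 7 (mod 8); ε·ε+αω+βω = 0·1+-31·0+-16·0 ≡ 0  ⇒  (a,b)_2 = +1.
(14322, 1271 / ℚ) ramifies at {3, 11, 31, 41}: a division algebra.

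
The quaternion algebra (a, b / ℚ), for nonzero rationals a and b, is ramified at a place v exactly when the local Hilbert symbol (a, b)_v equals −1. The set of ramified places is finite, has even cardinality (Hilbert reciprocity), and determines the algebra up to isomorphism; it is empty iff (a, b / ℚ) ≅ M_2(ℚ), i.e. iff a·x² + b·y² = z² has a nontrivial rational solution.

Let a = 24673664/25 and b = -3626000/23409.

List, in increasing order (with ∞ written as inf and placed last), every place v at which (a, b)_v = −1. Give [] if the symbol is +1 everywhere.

[2, 23, 29, 37]

Mod squares: a ≡ 1334, b ≡ -185. Check v ∈ {∞, 2, 3, 5, 7, 17, 23, 29, 37}.
v=7: a=7^0·(≡2), b=7^2·(≡4) mod 7; (2|7)=+1, (4|7)=+1; (−1)^{0·2·3}·(+1)^2·(+1)^0 = +1.
v=37: a=37^0·(≡13), b=37^1·(≡2) mod 37; (13|37)=-1, (2|37)=-1; (−1)^{0·1·18}·(-1)^1·(-1)^0 = -1.
v=2: v_2(a)=7, v_2(b)=4; units ≡ 3, 7 (mod 8); ε·ε+αω+βω = 1·1+7·0+4·1 ≡ 1  ⇒  (a,b)_2 = -1.
v=23: a=23^1·(≡1), b=23^0·(≡10) mod 23; (1|23)=+1, (10|23)=-1; (−1)^{1·0·11}·(+1)^0·(-1)^1 = -1.
v=5: a=5^-2·(≡4), b=5^3·(≡3) mod 5; (4|5)=+1, (3|5)=-1; (−1)^{-2·3·2}·(+1)^3·(-1)^-2 = +1.
v=3: a=3^0·(≡2), b=3^-4·(≡1) mod 3; (2|3)=-1, (1|3)=+1; (−1)^{0·-4·1}·(-1)^-4·(+1)^0 = +1.
v=∞: 1334 > 0 and -185 < 0  ⇒  (a,b)_∞ = +1.
v=29: a=29^1·(≡11), b=29^0·(≡17) mod 29; (11|29)=-1, (17|29)=-1; (−1)^{1·0·14}·(-1)^0·(-1)^1 = -1.
v=17: a=17^2·(≡13), b=17^-2·(≡9) mod 17; (13|17)=+1, (9|17)=+1; (−1)^{2·-2·8}·(+1)^-2·(+1)^2 = +1.
|Ram(1334, -185)| = 4, even; anisotropic at {2, 23, 29, 37}.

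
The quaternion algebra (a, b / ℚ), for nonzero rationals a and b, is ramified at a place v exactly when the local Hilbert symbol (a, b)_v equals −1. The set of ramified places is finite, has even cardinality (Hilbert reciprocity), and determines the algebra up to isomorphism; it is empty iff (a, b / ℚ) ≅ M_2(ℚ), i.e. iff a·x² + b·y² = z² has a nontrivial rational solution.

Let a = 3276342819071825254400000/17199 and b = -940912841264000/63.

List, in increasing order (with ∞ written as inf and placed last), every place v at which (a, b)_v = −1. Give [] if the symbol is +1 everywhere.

Mod squares: a ≡ 36465, b ≡ -770. Check v ∈ {∞, 2, 3, 5, 7, 11, 13, 17, 23}.
v=∞: 36465 > 0 and -770 < 0  ⇒  (a,b)_∞ = +1.
v=3: a=3^-3·(≡2), b=3^-2·(≡1) mod 3; (2|3)=-1, (1|3)=+1; (−1)^{-3·-2·1}·(-1)^-2·(+1)^-3 = +1.
v=13: a=13^-1·(≡4), b=13^0·(≡10) mod 13; (4|13)=+1, (10|13)=+1; (−1)^{-1·0·6}·(+1)^0·(+1)^-1 = +1.
v=7: a=7^-2·(≡2), b=7^-1·(≡2) mod 7; (2|7)=+1, (2|7)=+1; (−1)^{-2·-1·3}·(+1)^-1·(+1)^-2 = +1.
v=23: a=23^4·(≡21), b=23^2·(≡9) mod 23; (21|23)=-1, (9|23)=+1; (−1)^{4·2·11}·(-1)^2·(+1)^4 = +1.
v=2: v_2(a)=14, v_2(b)=7; units ≡ 1, 7 (mod 8); ε·ε+αω+βω = 0·1+14·0+7·0 ≡ 0  ⇒  (a,b)_2 = +1.
v=5: a=5^5·(≡2), b=5^3·(≡1) mod 5; (2|5)=-1, (1|5)=+1; (−1)^{5·3·2}·(-1)^3·(+1)^5 = -1.
v=11: a=11^5·(≡1), b=11^3·(≡7) mod 11; (1|11)=+1, (7|11)=-1; (−1)^{5·3·5}·(+1)^3·(-1)^5 = +1.
v=17: a=17^5·(≡6), b=17^4·(≡6) mod 17; (6|17)=-1, (6|17)=-1; (−1)^{5·4·8}·(-1)^4·(-1)^5 = -1.
Ram(36465, -770) = {5, 17}; no ℚ_5-point on the conic.

[5, 17]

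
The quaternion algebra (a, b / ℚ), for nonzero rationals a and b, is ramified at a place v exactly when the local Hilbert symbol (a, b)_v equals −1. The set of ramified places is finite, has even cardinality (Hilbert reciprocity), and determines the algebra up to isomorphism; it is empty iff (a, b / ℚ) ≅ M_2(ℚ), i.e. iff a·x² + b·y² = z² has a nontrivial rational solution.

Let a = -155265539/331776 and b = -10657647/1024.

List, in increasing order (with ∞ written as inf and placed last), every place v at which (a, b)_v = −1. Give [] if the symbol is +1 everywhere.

[13, inf]

Mod squares: a ≡ -11, b ≡ -143. Check v ∈ {∞, 2, 3, 7, 11, 13, 17}.
v=7: a=7^0·(≡3), b=7^2·(≡4) mod 7; (3|7)=-1, (4|7)=+1; (−1)^{0·2·3}·(-1)^2·(+1)^0 = +1.
v=13: a=13^2·(≡6), b=13^3·(≡5) mod 13; (6|13)=-1, (5|13)=-1; (−1)^{2·3·6}·(-1)^3·(-1)^2 = -1.
v=3: a=3^-4·(≡1), b=3^2·(≡1) mod 3; (1|3)=+1, (1|3)=+1; (−1)^{-4·2·1}·(+1)^2·(+1)^-4 = +1.
v=∞: -11 < 0 and -143 < 0  ⇒  (a,b)_∞ = -1.
v=11: a=11^1·(≡6), b=11^1·(≡3) mod 11; (6|11)=-1, (3|11)=+1; (−1)^{1·1·5}·(-1)^1·(+1)^1 = +1.
v=2: v_2(a)=-12, v_2(b)=-10; units ≡ 5, 1 (mod 8); ε·ε+αω+βω = 0·0+-12·0+-10·1 ≡ 0  ⇒  (a,b)_2 = +1.
v=17: a=17^4·(≡7), b=17^0·(≡11) mod 17; (7|17)=-1, (11|17)=-1; (−1)^{4·0·8}·(-1)^0·(-1)^4 = +1.
Ram(-11, -143) = {13, ∞}; no ℚ_13-point on the conic.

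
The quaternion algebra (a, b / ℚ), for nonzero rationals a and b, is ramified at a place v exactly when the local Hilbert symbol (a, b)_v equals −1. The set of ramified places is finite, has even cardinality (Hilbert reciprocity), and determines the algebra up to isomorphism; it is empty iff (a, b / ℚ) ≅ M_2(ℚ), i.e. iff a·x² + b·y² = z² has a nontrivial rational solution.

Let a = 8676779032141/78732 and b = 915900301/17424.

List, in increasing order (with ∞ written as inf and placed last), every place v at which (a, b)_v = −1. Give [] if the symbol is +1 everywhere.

(a, b) ≡ (620103, 589) mod (ℚ^×)²; places V = {2, 3, 11, 19, 23, 29, 31, 43, ∞}.
(a,b)_∞: sgn(620103)=+, sgn(589)=+, so +1.
(a,b)_29: α=0, u≡6; β=2, v≡1 (mod 29); (6|29)=+1, (1|29)=+1; sign (−1)^0·+1^2·+1^0 = +1.
(a,b)_43: α=1, u≡1; β=2, v≡37 (mod 43); (1|43)=+1, (37|43)=-1; sign (−1)^0·+1^2·-1^1 = -1.
(a,b)_19: α=3, u≡2; β=1, v≡18 (mod 19); (2|19)=-1, (18|19)=-1; sign (−1)^1·-1^1·-1^3 = -1.
(a,b)_31: α=2, u≡25; β=1, v≡16 (mod 31); (25|31)=+1, (16|31)=+1; sign (−1)^0·+1^1·+1^2 = +1.
(a,b)_23: α=1, u≡17; β=0, v≡11 (mod 23); (17|23)=-1, (11|23)=-1; sign (−1)^0·-1^0·-1^1 = -1.
(a,b)_3: α=-9, u≡1; β=-2, v≡1 (mod 3); (1|3)=+1, (1|3)=+1; sign (−1)^0·+1^-2·+1^-9 = +1.
(a,b)_11: α=3, u≡4; β=-2, v≡8 (mod 11); (4|11)=+1, (8|11)=-1; sign (−1)^0·+1^-2·-1^3 = -1.
(a,b)_2: α=-2, β=-4; u≡7, v≡5 (mod 8); ε(u)ε(v)=1·0, αω(v)=-2·1, βω(u)=-4·0; sum ≡ 0  ⇒  +1.
Ram(620103, 589) = {11, 19, 23, 43}; no ℚ_11-point on the conic.

[11, 19, 23, 43]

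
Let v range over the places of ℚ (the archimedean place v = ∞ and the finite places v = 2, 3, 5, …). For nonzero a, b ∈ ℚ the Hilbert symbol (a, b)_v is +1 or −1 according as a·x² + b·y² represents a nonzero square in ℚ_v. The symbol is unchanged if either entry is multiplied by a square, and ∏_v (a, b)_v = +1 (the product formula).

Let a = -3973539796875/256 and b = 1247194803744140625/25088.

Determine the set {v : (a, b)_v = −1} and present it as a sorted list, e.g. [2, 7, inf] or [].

(a, b) ≡ (-3, 930) mod (ℚ^×)²; places V = {2, 3, 5, 7, 11, 31, ∞}.
(a,b)_3: α=7, u≡2; β=11, v≡1 (mod 3); (2|3)=-1, (1|3)=+1; sign (−1)^1·-1^11·+1^7 = +1.
(a,b)_7: α=0, u≡4; β=-2, v≡3 (mod 7); (4|7)=+1, (3|7)=-1; sign (−1)^0·+1^-2·-1^0 = +1.
(a,b)_5: α=6, u≡3; β=9, v≡4 (mod 5); (3|5)=-1, (4|5)=+1; sign (−1)^0·-1^9·+1^6 = -1.
(a,b)_31: α=2, u≡18; β=3, v≡6 (mod 31); (18|31)=+1, (6|31)=-1; sign (−1)^0·+1^3·-1^2 = +1.
(a,b)_11: α=2, u≡6; β=2, v≡6 (mod 11); (6|11)=-1, (6|11)=-1; sign (−1)^0·-1^2·-1^2 = +1.
(a,b)_∞: sgn(-3)=−, sgn(930)=+, so +1.
(a,b)_2: α=-8, β=-9; u≡5, v≡1 (mod 8); ε(u)ε(v)=0·0, αω(v)=-8·0, βω(u)=-9·1; sum ≡ 1  ⇒  -1.
(-3, 930 / ℚ) ramifies at {2, 5}: a division algebra.

[2, 5]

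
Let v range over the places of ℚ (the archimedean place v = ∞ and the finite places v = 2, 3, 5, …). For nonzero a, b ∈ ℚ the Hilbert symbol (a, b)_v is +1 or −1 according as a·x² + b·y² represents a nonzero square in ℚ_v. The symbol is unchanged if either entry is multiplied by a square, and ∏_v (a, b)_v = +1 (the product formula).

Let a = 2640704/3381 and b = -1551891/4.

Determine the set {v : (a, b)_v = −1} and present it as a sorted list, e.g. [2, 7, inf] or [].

Mod squares: a ≡ 23529, b ≡ -1551891. Check v ∈ {∞, 2, 3, 7, 11, 23, 31, 37, 41}.
v=31: a=31^1·(≡29), b=31^1·(≡1) mod 31; (29|31)=-1, (1|31)=+1; (−1)^{1·1·15}·(-1)^1·(+1)^1 = +1.
v=23: a=23^-1·(≡21), b=23^0·(≡20) mod 23; (21|23)=-1, (20|23)=-1; (−1)^{-1·0·11}·(-1)^0·(-1)^-1 = -1.
v=2: v_2(a)=6, v_2(b)=-2; units ≡ 1, 5 (mod 8); ε·ε+αω+βω = 0·0+6·1+-2·0 ≡ 0  ⇒  (a,b)_2 = +1.
v=41: a=41^0·(≡16), b=41^1·(≡39) mod 41; (16|41)=+1, (39|41)=+1; (−1)^{0·1·20}·(+1)^1·(+1)^0 = +1.
v=11: a=11^3·(≡1), b=11^1·(≡4) mod 11; (1|11)=+1, (4|11)=+1; (−1)^{3·1·5}·(+1)^1·(+1)^3 = -1.
v=37: a=37^0·(≡1), b=37^1·(≡13) mod 37; (1|37)=+1, (13|37)=-1; (−1)^{0·1·18}·(+1)^1·(-1)^0 = +1.
v=7: a=7^-2·(≡4), b=7^0·(≡4) mod 7; (4|7)=+1, (4|7)=+1; (−1)^{-2·0·3}·(+1)^0·(+1)^-2 = +1.
v=∞: 23529 > 0 and -1551891 < 0  ⇒  (a,b)_∞ = +1.
v=3: a=3^-1·(≡1), b=3^1·(≡2) mod 3; (1|3)=+1, (2|3)=-1; (−1)^{-1·1·1}·(+1)^1·(-1)^-1 = +1.
|Ram(23529, -1551891)| = 2, even; anisotropic at {11, 23}.

[11, 23]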